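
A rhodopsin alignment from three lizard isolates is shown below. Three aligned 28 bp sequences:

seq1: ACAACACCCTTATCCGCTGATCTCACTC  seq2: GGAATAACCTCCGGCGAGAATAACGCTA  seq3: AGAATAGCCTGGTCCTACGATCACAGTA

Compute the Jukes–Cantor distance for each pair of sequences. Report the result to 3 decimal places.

d(seq1,seq2) = 0.940, d(seq1,seq3) = 0.556, d(seq2,seq3) = 0.635

seq1–seq2: 15/28 sites differ → p ≈ 0.535714, d = −0.75 ln(1 − 0.714285) = 0.939570 ≈ 0.940.
seq1–seq3: 11/28 sites differ → p ≈ 0.392857, d = −0.75 ln(1 − 0.523809) = 0.556452 ≈ 0.556.
seq2–seq3: 12/28 sites differ → p ≈ 0.428571, d = −0.75 ln(1 − 0.571428) = 0.635472 ≈ 0.635.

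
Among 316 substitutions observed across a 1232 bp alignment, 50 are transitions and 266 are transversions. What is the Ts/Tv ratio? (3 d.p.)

0.188

R = 50/266 = 0.187969… ≈ 0.188 (to 3 d.p.).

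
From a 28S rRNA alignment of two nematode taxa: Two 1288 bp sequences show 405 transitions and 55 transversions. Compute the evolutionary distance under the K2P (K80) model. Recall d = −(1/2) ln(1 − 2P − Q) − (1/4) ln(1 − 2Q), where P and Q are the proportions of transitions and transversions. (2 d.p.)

P = 405/1288 ≈ 0.314441 and Q = 55/1288 ≈ 0.042702.
Under the Kimura two-parameter model, d = −½ ln(1 − 2P − Q) − ¼ ln(1 − 2Q).
1 − 2P − Q = 0.328416, giving −½ ln(0.328416) = 0.556737.
1 − 2Q = 0.914596, giving −¼ ln(0.914596) = 0.022318.
d = 0.556737 + 0.022318 = 0.579055.

0.58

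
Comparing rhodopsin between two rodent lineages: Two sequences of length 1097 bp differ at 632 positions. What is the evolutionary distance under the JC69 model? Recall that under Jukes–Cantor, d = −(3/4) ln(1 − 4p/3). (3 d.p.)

p = 632/1097 ≈ 0.576117.
d = −(3/4) ln(1 − 4p/3) = −0.75 ln(1 − 0.768156) = −0.75 ln(0.231844)
  = −0.75 × (-1.461691) = 1.096268 substitutions/site.

1.096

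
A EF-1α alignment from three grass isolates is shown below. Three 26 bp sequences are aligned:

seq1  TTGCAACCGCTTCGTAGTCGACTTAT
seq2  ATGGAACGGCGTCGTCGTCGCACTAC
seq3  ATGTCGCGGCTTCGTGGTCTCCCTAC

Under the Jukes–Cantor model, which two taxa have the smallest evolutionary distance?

seq1–seq2: 9/26 differ, p = 0.346, d = 0.464.
seq1–seq3: 10/26 differ, p = 0.385, d = 0.539.
seq2–seq3: 7/26 differ, p = 0.269, d = 0.334.
The smallest distance is between seq2 and seq3.

seq2 and seq3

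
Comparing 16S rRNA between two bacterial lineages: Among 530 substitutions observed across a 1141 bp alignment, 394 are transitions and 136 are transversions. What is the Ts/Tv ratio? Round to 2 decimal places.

2.90

R = 394/136 = 2.897058… ≈ 2.90 (to 2 d.p.).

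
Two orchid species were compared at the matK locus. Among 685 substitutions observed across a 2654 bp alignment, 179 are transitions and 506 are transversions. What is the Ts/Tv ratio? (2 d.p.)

R = 179/506 = 0.353754… ≈ 0.35 (to 2 d.p.).

0.35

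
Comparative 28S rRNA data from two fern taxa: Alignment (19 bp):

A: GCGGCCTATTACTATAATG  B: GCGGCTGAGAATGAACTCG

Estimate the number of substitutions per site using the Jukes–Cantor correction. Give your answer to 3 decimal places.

0.907

The sequences differ at 10 of 19 sites (6, 7, 9, 10, 12, 13, 15, 16, 17, 18), so p = 10/19 ≈ 0.526316.
d = −(3/4) ln(1 − 4p/3) = −0.75 ln(1 − 0.701755) = −0.75 ln(0.298245)
  = −0.75 × (-1.209840) = 0.907380 substitutions/site.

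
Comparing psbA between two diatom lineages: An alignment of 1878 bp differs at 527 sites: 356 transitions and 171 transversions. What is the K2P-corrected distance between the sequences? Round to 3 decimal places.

0.368

P = 356/1878 ≈ 0.189563 and Q = 171/1878 ≈ 0.091054.
Under the Kimura two-parameter model, d = −½ ln(1 − 2P − Q) − ¼ ln(1 − 2Q).
1 − 2P − Q = 0.52982, giving −½ ln(0.52982) = 0.317609.
1 − 2Q = 0.817892, giving −¼ ln(0.817892) = 0.050256.
d = 0.317609 + 0.050256 = 0.367865.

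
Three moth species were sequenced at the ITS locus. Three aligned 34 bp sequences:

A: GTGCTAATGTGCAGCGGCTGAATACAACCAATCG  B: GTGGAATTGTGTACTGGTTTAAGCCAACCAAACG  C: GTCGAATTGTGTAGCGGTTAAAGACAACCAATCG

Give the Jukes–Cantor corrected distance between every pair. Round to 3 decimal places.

A–B: 11/34 sites differ → p ≈ 0.323529, d = −0.75 ln(1 − 0.431372) = 0.423397 ≈ 0.423.
A–C: 8/34 sites differ → p ≈ 0.235294, d = −0.75 ln(1 − 0.313725) = 0.282358 ≈ 0.282.
B–C: 6/34 sites differ → p ≈ 0.176471, d = −0.75 ln(1 − 0.235295) = 0.201199 ≈ 0.201.

d(A,B) = 0.423, d(A,C) = 0.282, d(B,C) = 0.201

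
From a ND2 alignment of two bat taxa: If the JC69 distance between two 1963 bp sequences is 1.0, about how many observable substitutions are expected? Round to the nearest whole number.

Invert JC69: p = (3/4)(1 − e^(−4d/3)) = 0.75 × (1 − e^(-1.333333)) = 0.75 × (1 − 0.263597) = 0.552302.
Expected differing sites = pL ≈ 0.552302 × 1963 = 1084.168826 ≈ 1084.

1084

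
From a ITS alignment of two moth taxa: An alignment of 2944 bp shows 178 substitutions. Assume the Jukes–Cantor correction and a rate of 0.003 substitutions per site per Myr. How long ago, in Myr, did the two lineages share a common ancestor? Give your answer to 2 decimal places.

10.51

p = 178/2944 ≈ 0.060462.
d = −(3/4) ln(1 − 4p/3) = −0.75 ln(1 − 0.080616) = −0.75 ln(0.919384)
  = −0.75 × (-0.084051) = 0.063038 substitutions/site.
Under a molecular clock d = 2μt, so t = d/(2μ) = 0.063038 / (2 × 0.003) = 10.51 Myr.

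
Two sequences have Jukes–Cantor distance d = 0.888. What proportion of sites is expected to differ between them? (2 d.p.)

0.52

p = (3/4)(1 − e^(−4d/3)) = 0.75 × (1 − e^(-1.184)) = 0.75 × (1 − 0.306052) = 0.520461.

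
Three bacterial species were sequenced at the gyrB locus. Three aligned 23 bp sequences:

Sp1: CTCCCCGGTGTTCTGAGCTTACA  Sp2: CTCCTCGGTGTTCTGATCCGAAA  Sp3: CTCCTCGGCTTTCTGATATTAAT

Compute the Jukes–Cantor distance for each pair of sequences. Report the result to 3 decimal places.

d(Sp1,Sp2) = 0.257, d(Sp1,Sp3) = 0.390, d(Sp2,Sp3) = 0.321

Sp1–Sp2: 5/23 sites differ → p ≈ 0.217391, d = −0.75 ln(1 − 0.289855) = 0.256715 ≈ 0.257.
Sp1–Sp3: 7/23 sites differ → p ≈ 0.304348, d = −0.75 ln(1 − 0.405797) = 0.390401 ≈ 0.390.
Sp2–Sp3: 6/23 sites differ → p ≈ 0.26087, d = −0.75 ln(1 − 0.347827) = 0.320584 ≈ 0.321.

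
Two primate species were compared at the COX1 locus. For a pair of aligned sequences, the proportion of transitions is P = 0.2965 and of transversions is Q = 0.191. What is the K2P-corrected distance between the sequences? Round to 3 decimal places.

Under the Kimura two-parameter model, d = −½ ln(1 − 2P − Q) − ¼ ln(1 − 2Q).
1 − 2P − Q = 0.216, giving −½ ln(0.216) = 0.766238.
1 − 2Q = 0.618, giving −¼ ln(0.618) = 0.120317.
d = 0.766238 + 0.120317 = 0.886555.

0.887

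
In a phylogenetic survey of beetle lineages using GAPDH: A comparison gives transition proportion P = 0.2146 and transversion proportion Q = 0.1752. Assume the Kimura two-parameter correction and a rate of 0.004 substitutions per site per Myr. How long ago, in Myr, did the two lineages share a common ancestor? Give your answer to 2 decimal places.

71.44

Under the Kimura two-parameter model, d = −½ ln(1 − 2P − Q) − ¼ ln(1 − 2Q).
1 − 2P − Q = 0.3956, giving −½ ln(0.3956) = 0.463676.
1 − 2Q = 0.6496, giving −¼ ln(0.6496) = 0.107850.
d = 0.463676 + 0.107850 = 0.571526.
Under a molecular clock d = 2μt, so t = d/(2μ) = 0.571526 / (2 × 0.004) = 71.44 Myr.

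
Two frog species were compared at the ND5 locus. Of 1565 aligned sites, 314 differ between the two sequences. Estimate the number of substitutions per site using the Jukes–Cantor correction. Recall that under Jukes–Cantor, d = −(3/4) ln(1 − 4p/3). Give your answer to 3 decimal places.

0.233

p = 314/1565 ≈ 0.200639.
d = −(3/4) ln(1 − 4p/3) = −0.75 ln(1 − 0.267519) = −0.75 ln(0.732481)
  = −0.75 × (-0.311318) = 0.233489 substitutions/site.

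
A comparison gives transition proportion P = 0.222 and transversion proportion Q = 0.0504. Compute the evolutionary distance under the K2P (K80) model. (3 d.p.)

0.368

Under the Kimura two-parameter model, d = −½ ln(1 − 2P − Q) − ¼ ln(1 − 2Q).
1 − 2P − Q = 0.5056, giving −½ ln(0.5056) = 0.341005.
1 − 2Q = 0.8992, giving −¼ ln(0.8992) = 0.026562.
d = 0.341005 + 0.026562 = 0.367567.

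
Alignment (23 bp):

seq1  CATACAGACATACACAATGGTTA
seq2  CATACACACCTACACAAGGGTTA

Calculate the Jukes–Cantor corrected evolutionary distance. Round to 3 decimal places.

The sequences differ at 3 of 23 sites (7, 10, 18), so p = 3/23 ≈ 0.130435.
d = −(3/4) ln(1 − 4p/3) = −0.75 ln(1 − 0.173913) = −0.75 ln(0.826087)
  = −0.75 × (-0.191055) = 0.143291 substitutions/site.

0.143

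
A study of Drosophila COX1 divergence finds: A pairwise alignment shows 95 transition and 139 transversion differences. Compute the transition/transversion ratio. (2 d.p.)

R = 95/139 = 0.683453… ≈ 0.68 (to 2 d.p.).

0.68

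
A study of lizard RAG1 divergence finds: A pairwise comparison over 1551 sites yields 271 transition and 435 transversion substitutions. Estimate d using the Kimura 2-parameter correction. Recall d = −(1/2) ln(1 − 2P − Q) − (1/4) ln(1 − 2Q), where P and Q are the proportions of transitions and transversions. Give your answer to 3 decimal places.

0.703

P = 271/1551 ≈ 0.174726 and Q = 435/1551 ≈ 0.280464.
Under the Kimura two-parameter model, d = −½ ln(1 − 2P − Q) − ¼ ln(1 − 2Q).
1 − 2P − Q = 0.370084, giving −½ ln(0.370084) = 0.497013.
1 − 2Q = 0.439072, giving −¼ ln(0.439072) = 0.205773.
d = 0.497013 + 0.205773 = 0.702786.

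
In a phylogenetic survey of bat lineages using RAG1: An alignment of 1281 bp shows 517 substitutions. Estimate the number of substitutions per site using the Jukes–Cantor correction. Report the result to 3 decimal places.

p = 517/1281 ≈ 0.403591.
d = −(3/4) ln(1 − 4p/3) = −0.75 ln(1 − 0.538121) = −0.75 ln(0.461879)
  = −0.75 × (-0.772452) = 0.579339 substitutions/site.

0.579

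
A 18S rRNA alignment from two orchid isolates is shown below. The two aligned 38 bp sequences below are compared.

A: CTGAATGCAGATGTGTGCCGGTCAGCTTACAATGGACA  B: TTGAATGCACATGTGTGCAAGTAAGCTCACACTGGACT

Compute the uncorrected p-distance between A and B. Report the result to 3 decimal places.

The sequences differ at 8 of 38 positions (sites 1, 10, 19, 20, 23, 28, 32, 38).
p = 8/38 = 0.210526… ≈ 0.211 (to 3 d.p.).

0.211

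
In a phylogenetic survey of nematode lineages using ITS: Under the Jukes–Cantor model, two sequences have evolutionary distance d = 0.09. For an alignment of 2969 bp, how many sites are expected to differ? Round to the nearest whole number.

252

Invert JC69: p = (3/4)(1 − e^(−4d/3)) = 0.75 × (1 − e^(-0.12)) = 0.75 × (1 − 0.886920) = 0.084810.
Expected differing sites = pL ≈ 0.084810 × 2969 = 251.80089 ≈ 252.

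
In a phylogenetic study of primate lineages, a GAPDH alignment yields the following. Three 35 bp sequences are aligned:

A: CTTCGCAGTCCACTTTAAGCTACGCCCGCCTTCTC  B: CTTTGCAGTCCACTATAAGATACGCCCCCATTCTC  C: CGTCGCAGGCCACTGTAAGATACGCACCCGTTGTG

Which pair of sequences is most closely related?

A and B

A–B: 5/35 differ, p = 0.143, d = 0.158.
A–C: 9/35 differ, p = 0.257, d = 0.315.
B–C: 8/35 differ, p = 0.229, d = 0.273.
The smallest distance is between A and B.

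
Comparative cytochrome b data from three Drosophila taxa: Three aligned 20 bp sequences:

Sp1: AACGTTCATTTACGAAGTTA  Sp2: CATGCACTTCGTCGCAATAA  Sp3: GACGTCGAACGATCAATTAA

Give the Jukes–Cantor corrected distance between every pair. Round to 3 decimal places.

Sp1–Sp2: 11/20 sites differ → p = 0.55, d = −0.75 ln(1 − 0.733333) = 0.991316 ≈ 0.991.
Sp1–Sp3: 10/20 sites differ → p = 0.5, d = −0.75 ln(1 − 0.666667) = 0.823960 ≈ 0.824.
Sp2–Sp3: 12/20 sites differ → p = 0.6, d = −0.75 ln(1 − 0.8) = 1.207078 ≈ 1.207.

d(Sp1,Sp2) = 0.991, d(Sp1,Sp3) = 0.824, d(Sp2,Sp3) = 1.207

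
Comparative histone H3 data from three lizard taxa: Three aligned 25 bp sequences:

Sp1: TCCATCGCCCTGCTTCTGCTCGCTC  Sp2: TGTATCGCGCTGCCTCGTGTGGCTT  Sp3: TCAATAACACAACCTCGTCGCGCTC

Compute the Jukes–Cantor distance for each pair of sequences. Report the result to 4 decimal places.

Sp1–Sp2: 9/25 sites differ → p = 0.36, d = −0.75 ln(1 − 0.48) = 0.490445 ≈ 0.4904.
Sp1–Sp3: 10/25 sites differ → p = 0.4, d = −0.75 ln(1 − 0.533333) = 0.571605 ≈ 0.5716.
Sp2–Sp3: 11/25 sites differ → p = 0.44, d = −0.75 ln(1 − 0.586667) = 0.662626 ≈ 0.6626.

d(Sp1,Sp2) = 0.4904, d(Sp1,Sp3) = 0.5716, d(Sp2,Sp3) = 0.6626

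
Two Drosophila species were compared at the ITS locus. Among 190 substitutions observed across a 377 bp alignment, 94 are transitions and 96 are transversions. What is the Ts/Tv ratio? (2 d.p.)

0.98

R = 94/96 = 0.979166… ≈ 0.98 (to 2 d.p.).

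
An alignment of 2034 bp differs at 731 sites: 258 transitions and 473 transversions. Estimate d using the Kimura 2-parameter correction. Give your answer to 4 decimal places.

0.4894

P = 258/2034 ≈ 0.126844 and Q = 473/2034 ≈ 0.232547.
Under the Kimura two-parameter model, d = −½ ln(1 − 2P − Q) − ¼ ln(1 − 2Q).
1 − 2P − Q = 0.513765, giving −½ ln(0.513765) = 0.332995.
1 − 2Q = 0.534906, giving −¼ ln(0.534906) = 0.156416.
d = 0.332995 + 0.156416 = 0.489411.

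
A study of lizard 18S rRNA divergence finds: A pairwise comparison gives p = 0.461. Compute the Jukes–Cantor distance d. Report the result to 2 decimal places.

0.72

d = −(3/4) ln(1 − 4p/3) = −0.75 ln(1 − 0.614667) = −0.75 ln(0.385333)
  = −0.75 × (-0.953647) = 0.715235 substitutions/site.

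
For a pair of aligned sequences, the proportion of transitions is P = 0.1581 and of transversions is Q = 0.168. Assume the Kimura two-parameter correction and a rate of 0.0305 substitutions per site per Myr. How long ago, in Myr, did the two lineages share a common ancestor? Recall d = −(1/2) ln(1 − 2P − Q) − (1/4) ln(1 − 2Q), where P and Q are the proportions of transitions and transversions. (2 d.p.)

Under the Kimura two-parameter model, d = −½ ln(1 − 2P − Q) − ¼ ln(1 − 2Q).
1 − 2P − Q = 0.5158, giving −½ ln(0.5158) = 0.331018.
1 − 2Q = 0.664, giving −¼ ln(0.664) = 0.102368.
d = 0.331018 + 0.102368 = 0.433386.
Under a molecular clock d = 2μt, so t = d/(2μ) = 0.433386 / (2 × 0.0305) = 7.10 Myr.

7.10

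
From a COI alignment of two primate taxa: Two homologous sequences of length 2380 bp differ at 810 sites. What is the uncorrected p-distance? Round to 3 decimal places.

p = 810/2380 = 0.340336… ≈ 0.340 (to 3 d.p.).

0.340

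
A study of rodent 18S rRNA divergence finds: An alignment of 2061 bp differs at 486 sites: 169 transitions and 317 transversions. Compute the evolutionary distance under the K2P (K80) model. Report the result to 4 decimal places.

P = 169/2061 ≈ 0.081999 and Q = 317/2061 ≈ 0.153809.
Under the Kimura two-parameter model, d = −½ ln(1 − 2P − Q) − ¼ ln(1 − 2Q).
1 − 2P − Q = 0.682193, giving −½ ln(0.682193) = 0.191221.
1 − 2Q = 0.692382, giving −¼ ln(0.692382) = 0.091904.
d = 0.191221 + 0.091904 = 0.283125.

0.2831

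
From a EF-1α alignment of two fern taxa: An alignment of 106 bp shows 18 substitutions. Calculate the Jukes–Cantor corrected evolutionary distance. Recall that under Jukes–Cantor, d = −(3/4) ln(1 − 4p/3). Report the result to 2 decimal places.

p = 18/106 ≈ 0.169811.
d = −(3/4) ln(1 − 4p/3) = −0.75 ln(1 − 0.226415) = −0.75 ln(0.773585)
  = −0.75 × (-0.256720) = 0.192540 substitutions/site.

0.19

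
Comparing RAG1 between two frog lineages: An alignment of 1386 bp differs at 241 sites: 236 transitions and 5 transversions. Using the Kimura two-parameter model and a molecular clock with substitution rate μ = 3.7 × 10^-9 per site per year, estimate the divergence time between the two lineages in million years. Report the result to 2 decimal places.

P = 236/1386 ≈ 0.170274 and Q = 5/1386 ≈ 0.003608.
Under the Kimura two-parameter model, d = −½ ln(1 − 2P − Q) − ¼ ln(1 − 2Q).
1 − 2P − Q = 0.655844, giving −½ ln(0.655844) = 0.210916.
1 − 2Q = 0.992784, giving −¼ ln(0.992784) = 0.001811.
d = 0.210916 + 0.001811 = 0.212727.
Under a molecular clock d = 2μt, so t = d/(2μ) = 0.212727 / (2 × 3.7 × 10^-9) = 28.75 million years.

28.75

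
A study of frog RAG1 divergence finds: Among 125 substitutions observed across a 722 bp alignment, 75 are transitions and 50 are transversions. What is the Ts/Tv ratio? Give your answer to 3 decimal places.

R = 75/50 = 1.500.

1.500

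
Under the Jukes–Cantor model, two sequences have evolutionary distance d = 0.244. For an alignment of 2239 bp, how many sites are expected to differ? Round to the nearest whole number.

466

Invert JC69: p = (3/4)(1 − e^(−4d/3)) = 0.75 × (1 − e^(-0.325333)) = 0.75 × (1 − 0.722287) = 0.208285.
Expected differing sites = pL ≈ 0.208285 × 2239 = 466.350115 ≈ 466.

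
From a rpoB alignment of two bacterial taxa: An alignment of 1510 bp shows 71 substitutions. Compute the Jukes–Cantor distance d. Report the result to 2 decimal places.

p = 71/1510 ≈ 0.04702.
d = −(3/4) ln(1 − 4p/3) = −0.75 ln(1 − 0.062693) = −0.75 ln(0.937307)
  = −0.75 × (-0.064744) = 0.048558 substitutions/site.

0.05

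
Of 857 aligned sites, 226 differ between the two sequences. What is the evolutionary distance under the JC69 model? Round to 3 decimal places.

0.325

p = 226/857 ≈ 0.263711.
d = −(3/4) ln(1 − 4p/3) = −0.75 ln(1 − 0.351615) = −0.75 ln(0.648385)
  = −0.75 × (-0.433271) = 0.324953 substitutions/site.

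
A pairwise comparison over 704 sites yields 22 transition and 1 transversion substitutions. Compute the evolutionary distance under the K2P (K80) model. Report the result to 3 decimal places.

P = 22/704 = 0.03125 and Q = 1/704 ≈ 0.00142.
Under the Kimura two-parameter model, d = −½ ln(1 − 2P − Q) − ¼ ln(1 − 2Q).
1 − 2P − Q = 0.93608, giving −½ ln(0.93608) = 0.033027.
1 − 2Q = 0.99716, giving −¼ ln(0.99716) = 0.000711.
d = 0.033027 + 0.000711 = 0.033738.

0.034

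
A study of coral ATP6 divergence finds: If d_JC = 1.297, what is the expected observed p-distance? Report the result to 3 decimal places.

p = (3/4)(1 − e^(−4d/3)) = 0.75 × (1 − e^(-1.729333)) = 0.75 × (1 − 0.177403) = 0.616948.

0.617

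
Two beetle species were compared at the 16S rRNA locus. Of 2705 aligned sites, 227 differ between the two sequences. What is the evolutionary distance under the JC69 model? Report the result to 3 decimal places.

p = 227/2705 ≈ 0.083919.
d = −(3/4) ln(1 − 4p/3) = −0.75 ln(1 − 0.111892) = −0.75 ln(0.888108)
  = −0.75 × (-0.118662) = 0.088997 substitutions/site.

0.089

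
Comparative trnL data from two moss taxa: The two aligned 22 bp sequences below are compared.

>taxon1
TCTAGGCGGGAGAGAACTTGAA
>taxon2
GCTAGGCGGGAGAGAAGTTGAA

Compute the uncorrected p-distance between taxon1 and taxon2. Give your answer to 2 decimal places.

The sequences differ at 2 of 22 positions (sites 1, 17).
p = 2/22 = 0.090909… ≈ 0.09 (to 2 d.p.).

0.09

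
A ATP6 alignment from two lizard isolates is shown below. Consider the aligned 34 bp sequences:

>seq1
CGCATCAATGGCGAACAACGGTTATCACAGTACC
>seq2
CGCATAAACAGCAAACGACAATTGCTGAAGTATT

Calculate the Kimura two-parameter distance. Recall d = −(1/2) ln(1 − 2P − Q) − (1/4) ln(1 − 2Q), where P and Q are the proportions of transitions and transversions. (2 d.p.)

0.75

Of 34 sites, 12 differences are transitions and 2 are transversions, so P = 12/34 ≈ 0.352941 and Q = 2/34 ≈ 0.058824.
Under the Kimura two-parameter model, d = −½ ln(1 − 2P − Q) − ¼ ln(1 − 2Q).
1 − 2P − Q = 0.235294, giving −½ ln(0.235294) = 0.723460.
1 − 2Q = 0.882352, giving −¼ ln(0.882352) = 0.031291.
d = 0.723460 + 0.031291 = 0.754751.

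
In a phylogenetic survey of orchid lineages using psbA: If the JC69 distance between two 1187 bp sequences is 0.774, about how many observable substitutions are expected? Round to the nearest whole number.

573

Invert JC69: p = (3/4)(1 − e^(−4d/3)) = 0.75 × (1 − e^(-1.032)) = 0.75 × (1 − 0.356294) = 0.482780.
Expected differing sites = pL ≈ 0.482780 × 1187 = 573.05986 ≈ 573.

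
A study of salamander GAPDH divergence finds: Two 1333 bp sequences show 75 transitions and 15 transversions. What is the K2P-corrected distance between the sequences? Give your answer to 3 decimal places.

0.072

P = 75/1333 ≈ 0.056264 and Q = 15/1333 ≈ 0.011253.
Under the Kimura two-parameter model, d = −½ ln(1 − 2P − Q) − ¼ ln(1 − 2Q).
1 − 2P − Q = 0.876219, giving −½ ln(0.876219) = 0.066070.
1 − 2Q = 0.977494, giving −¼ ln(0.977494) = 0.005691.
d = 0.066070 + 0.005691 = 0.071761.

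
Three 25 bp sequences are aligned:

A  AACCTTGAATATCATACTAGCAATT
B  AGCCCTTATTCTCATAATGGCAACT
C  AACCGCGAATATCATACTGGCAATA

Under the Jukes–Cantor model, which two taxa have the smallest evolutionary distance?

A–B: 8/25 differ, p = 0.320, d = 0.417.
A–C: 4/25 differ, p = 0.160, d = 0.180.
B–C: 9/25 differ, p = 0.360, d = 0.490.
The smallest distance is between A and C.

A and C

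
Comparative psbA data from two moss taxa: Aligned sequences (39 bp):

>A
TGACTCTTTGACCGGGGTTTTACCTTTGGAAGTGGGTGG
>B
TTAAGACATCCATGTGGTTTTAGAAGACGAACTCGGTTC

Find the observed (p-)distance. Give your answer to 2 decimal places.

0.54

The sequences differ at 21 of 39 positions.
p = 21/39 = 0.538461… ≈ 0.54 (to 2 d.p.).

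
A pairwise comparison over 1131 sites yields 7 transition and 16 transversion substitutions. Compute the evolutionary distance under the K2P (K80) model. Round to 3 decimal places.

0.021

P = 7/1131 ≈ 0.006189 and Q = 16/1131 ≈ 0.014147.
Under the Kimura two-parameter model, d = −½ ln(1 − 2P − Q) − ¼ ln(1 − 2Q).
1 − 2P − Q = 0.973475, giving −½ ln(0.973475) = 0.013442.
1 − 2Q = 0.971706, giving −¼ ln(0.971706) = 0.007175.
d = 0.013442 + 0.007175 = 0.020617.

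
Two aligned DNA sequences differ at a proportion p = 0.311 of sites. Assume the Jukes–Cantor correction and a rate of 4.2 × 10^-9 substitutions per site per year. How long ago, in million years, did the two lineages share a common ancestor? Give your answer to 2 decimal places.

47.82

d = −(3/4) ln(1 − 4p/3) = −0.75 ln(1 − 0.414667) = −0.75 ln(0.585333)
  = −0.75 × (-0.535574) = 0.401681 substitutions/site.
Under a molecular clock d = 2μt, so t = d/(2μ) = 0.401681 / (2 × 4.2 × 10^-9) = 47.82 million years.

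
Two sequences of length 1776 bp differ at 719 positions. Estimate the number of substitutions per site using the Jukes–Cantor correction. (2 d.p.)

p = 719/1776 ≈ 0.404842.
d = −(3/4) ln(1 − 4p/3) = −0.75 ln(1 − 0.539789) = −0.75 ln(0.460211)
  = −0.75 × (-0.776070) = 0.582053 substitutions/site.

0.58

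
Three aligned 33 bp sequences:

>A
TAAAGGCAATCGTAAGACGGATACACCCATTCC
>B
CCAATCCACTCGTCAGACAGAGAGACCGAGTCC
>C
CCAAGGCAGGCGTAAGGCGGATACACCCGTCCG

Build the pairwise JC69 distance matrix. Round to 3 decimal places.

A–B: 11/33 sites differ → p ≈ 0.333333, d = −0.75 ln(1 − 0.444444) = 0.440839 ≈ 0.441.
A–C: 8/33 sites differ → p ≈ 0.242424, d = −0.75 ln(1 − 0.323232) = 0.292820 ≈ 0.293.
B–C: 14/33 sites differ → p ≈ 0.424242, d = −0.75 ln(1 − 0.565656) = 0.625439 ≈ 0.625.

d(A,B) = 0.441, d(A,C) = 0.293, d(B,C) = 0.625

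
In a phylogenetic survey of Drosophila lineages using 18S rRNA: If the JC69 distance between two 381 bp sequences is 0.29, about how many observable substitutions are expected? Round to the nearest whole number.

Invert JC69: p = (3/4)(1 − e^(−4d/3)) = 0.75 × (1 − e^(-0.386667)) = 0.75 × (1 − 0.679317) = 0.240512.
Expected differing sites = pL ≈ 0.240512 × 381 = 91.635072 ≈ 92.

92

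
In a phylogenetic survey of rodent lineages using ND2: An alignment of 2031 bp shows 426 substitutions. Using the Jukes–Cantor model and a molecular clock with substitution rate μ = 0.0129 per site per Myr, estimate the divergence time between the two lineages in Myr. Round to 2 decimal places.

p = 426/2031 ≈ 0.209749.
d = −(3/4) ln(1 − 4p/3) = −0.75 ln(1 − 0.279665) = −0.75 ln(0.720335)
  = −0.75 × (-0.328039) = 0.246029 substitutions/site.
Under a molecular clock d = 2μt, so t = d/(2μ) = 0.246029 / (2 × 0.0129) = 9.54 Myr.

9.54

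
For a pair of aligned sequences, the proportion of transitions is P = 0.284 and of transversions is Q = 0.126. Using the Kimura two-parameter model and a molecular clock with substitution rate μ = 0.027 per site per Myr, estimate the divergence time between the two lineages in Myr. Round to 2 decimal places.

12.31

Under the Kimura two-parameter model, d = −½ ln(1 − 2P − Q) − ¼ ln(1 − 2Q).
1 − 2P − Q = 0.306, giving −½ ln(0.306) = 0.592085.
1 − 2Q = 0.748, giving −¼ ln(0.748) = 0.072588.
d = 0.592085 + 0.072588 = 0.664673.
Under a molecular clock d = 2μt, so t = d/(2μ) = 0.664673 / (2 × 0.027) = 12.31 Myr.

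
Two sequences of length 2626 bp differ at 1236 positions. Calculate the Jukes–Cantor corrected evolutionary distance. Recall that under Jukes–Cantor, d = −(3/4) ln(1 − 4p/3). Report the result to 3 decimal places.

0.741

p = 1236/2626 ≈ 0.470678.
d = −(3/4) ln(1 − 4p/3) = −0.75 ln(1 − 0.627571) = −0.75 ln(0.372429)
  = −0.75 × (-0.987709) = 0.740782 substitutions/site.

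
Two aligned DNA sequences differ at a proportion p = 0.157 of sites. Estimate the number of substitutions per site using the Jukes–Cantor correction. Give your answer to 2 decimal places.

d = −(3/4) ln(1 − 4p/3) = −0.75 ln(1 − 0.209333) = −0.75 ln(0.790667)
  = −0.75 × (-0.234878) = 0.176159 substitutions/site.

0.18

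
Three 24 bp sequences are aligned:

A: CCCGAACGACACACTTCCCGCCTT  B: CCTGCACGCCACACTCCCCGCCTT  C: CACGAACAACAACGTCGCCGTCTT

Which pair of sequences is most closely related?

A and B

A–B: 4/24 differ, p = 0.167, d = 0.188.
A–C: 8/24 differ, p = 0.333, d = 0.441.
B–C: 10/24 differ, p = 0.417, d = 0.608.
The smallest distance is between A and B.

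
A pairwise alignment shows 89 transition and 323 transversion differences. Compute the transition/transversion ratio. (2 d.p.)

R = 89/323 = 0.275541… ≈ 0.28 (to 2 d.p.).

0.28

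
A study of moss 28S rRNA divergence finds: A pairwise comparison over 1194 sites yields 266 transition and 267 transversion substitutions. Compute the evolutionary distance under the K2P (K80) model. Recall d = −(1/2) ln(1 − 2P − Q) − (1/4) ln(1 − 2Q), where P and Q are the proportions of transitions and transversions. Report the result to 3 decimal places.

0.701

P = 266/1194 ≈ 0.222781 and Q = 267/1194 ≈ 0.223618.
Under the Kimura two-parameter model, d = −½ ln(1 − 2P − Q) − ¼ ln(1 − 2Q).
1 − 2P − Q = 0.33082, giving −½ ln(0.33082) = 0.553090.
1 − 2Q = 0.552764, giving −¼ ln(0.552764) = 0.148206.
d = 0.553090 + 0.148206 = 0.701296.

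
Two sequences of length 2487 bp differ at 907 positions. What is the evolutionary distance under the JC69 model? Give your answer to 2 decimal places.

0.50

p = 907/2487 ≈ 0.364696.
d = −(3/4) ln(1 − 4p/3) = −0.75 ln(1 − 0.486261) = −0.75 ln(0.513739)
  = −0.75 × (-0.666040) = 0.499530 substitutions/site.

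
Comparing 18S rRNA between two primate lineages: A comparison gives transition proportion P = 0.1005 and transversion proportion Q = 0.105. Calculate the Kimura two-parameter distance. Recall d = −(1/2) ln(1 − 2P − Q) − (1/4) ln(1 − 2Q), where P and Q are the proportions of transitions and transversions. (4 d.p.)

Under the Kimura two-parameter model, d = −½ ln(1 − 2P − Q) − ¼ ln(1 − 2Q).
1 − 2P − Q = 0.694, giving −½ ln(0.694) = 0.182642.
1 − 2Q = 0.79, giving −¼ ln(0.79) = 0.058931.
d = 0.182642 + 0.058931 = 0.241573.

0.2416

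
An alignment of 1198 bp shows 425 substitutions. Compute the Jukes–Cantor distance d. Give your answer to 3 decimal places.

p = 425/1198 ≈ 0.354758.
d = −(3/4) ln(1 − 4p/3) = −0.75 ln(1 − 0.473011) = −0.75 ln(0.526989)
  = −0.75 × (-0.640576) = 0.480432 substitutions/site.

0.480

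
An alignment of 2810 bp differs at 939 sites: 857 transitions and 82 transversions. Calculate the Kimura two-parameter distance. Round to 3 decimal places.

0.525

P = 857/2810 ≈ 0.304982 and Q = 82/2810 ≈ 0.029181.
Under the Kimura two-parameter model, d = −½ ln(1 − 2P − Q) − ¼ ln(1 − 2Q).
1 − 2P − Q = 0.360855, giving −½ ln(0.360855) = 0.509640.
1 − 2Q = 0.941638, giving −¼ ln(0.941638) = 0.015034.
d = 0.509640 + 0.015034 = 0.524674.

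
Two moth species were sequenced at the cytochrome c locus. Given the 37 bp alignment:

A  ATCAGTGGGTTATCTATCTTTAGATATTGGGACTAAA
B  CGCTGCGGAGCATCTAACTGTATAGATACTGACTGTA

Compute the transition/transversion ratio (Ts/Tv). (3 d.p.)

0.333

Transitions are A↔G and C↔T; transversions are all other mismatches.
Transitions: 4. Transversions: 12.
R = 4/12 = 0.333333… ≈ 0.333 (to 3 d.p.).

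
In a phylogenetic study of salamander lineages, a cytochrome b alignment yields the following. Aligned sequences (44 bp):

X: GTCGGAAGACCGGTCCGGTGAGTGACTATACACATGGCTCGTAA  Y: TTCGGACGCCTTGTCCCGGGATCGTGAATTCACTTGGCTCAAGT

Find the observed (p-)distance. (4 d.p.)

The sequences differ at 18 of 44 positions.
p = 18/44 = 0.409090… ≈ 0.4091 (to 4 d.p.).

0.4091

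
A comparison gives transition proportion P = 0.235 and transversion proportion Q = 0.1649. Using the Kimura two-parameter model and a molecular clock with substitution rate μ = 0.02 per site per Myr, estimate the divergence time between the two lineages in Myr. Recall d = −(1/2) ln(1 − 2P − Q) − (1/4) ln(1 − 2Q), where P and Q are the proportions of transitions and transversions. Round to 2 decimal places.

Under the Kimura two-parameter model, d = −½ ln(1 − 2P − Q) − ¼ ln(1 − 2Q).
1 − 2P − Q = 0.3651, giving −½ ln(0.3651) = 0.503792.
1 − 2Q = 0.6702, giving −¼ ln(0.6702) = 0.100045.
d = 0.503792 + 0.100045 = 0.603837.
Under a molecular clock d = 2μt, so t = d/(2μ) = 0.603837 / (2 × 0.02) = 15.10 Myr.

15.10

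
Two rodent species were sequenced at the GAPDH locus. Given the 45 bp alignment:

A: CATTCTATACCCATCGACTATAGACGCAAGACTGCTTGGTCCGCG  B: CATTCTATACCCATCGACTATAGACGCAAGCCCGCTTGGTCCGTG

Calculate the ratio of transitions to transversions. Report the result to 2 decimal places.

Transitions are A↔G and C↔T; transversions are all other mismatches.
Transitions: 2. Transversions: 1.
R = 2/1 = 2.00.

2.00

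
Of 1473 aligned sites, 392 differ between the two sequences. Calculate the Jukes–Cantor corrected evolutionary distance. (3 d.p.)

0.329

p = 392/1473 ≈ 0.266124.
d = −(3/4) ln(1 − 4p/3) = −0.75 ln(1 − 0.354832) = −0.75 ln(0.645168)
  = −0.75 × (-0.438245) = 0.328684 substitutions/site.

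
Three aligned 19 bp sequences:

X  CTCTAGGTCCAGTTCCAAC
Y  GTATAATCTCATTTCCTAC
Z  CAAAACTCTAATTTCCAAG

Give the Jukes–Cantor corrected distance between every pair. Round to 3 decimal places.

X–Y: 8/19 sites differ → p ≈ 0.421053, d = −0.75 ln(1 − 0.561404) = 0.618132 ≈ 0.618.
X–Z: 10/19 sites differ → p ≈ 0.526316, d = −0.75 ln(1 − 0.701755) = 0.907380 ≈ 0.907.
Y–Z: 7/19 sites differ → p ≈ 0.368421, d = −0.75 ln(1 − 0.491228) = 0.506816 ≈ 0.507.

d(X,Y) = 0.618, d(X,Z) = 0.907, d(Y,Z) = 0.507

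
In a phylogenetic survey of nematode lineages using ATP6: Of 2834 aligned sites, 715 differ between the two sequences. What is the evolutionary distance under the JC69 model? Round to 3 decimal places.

0.308

p = 715/2834 ≈ 0.252294.
d = −(3/4) ln(1 − 4p/3) = −0.75 ln(1 − 0.336392) = −0.75 ln(0.663608)
  = −0.75 × (-0.410064) = 0.307548 substitutions/site.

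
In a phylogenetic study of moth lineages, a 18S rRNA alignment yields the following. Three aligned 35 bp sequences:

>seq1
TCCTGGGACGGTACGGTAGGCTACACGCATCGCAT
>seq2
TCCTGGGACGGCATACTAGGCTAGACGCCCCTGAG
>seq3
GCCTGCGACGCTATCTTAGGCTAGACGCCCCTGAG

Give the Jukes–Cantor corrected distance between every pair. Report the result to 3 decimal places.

seq1–seq2: 10/35 sites differ → p ≈ 0.285714, d = −0.75 ln(1 − 0.380952) = 0.359679 ≈ 0.360.
seq1–seq3: 12/35 sites differ → p ≈ 0.342857, d = −0.75 ln(1 − 0.457143) = 0.458182 ≈ 0.458.
seq2–seq3: 6/35 sites differ → p ≈ 0.171429, d = −0.75 ln(1 − 0.228572) = 0.194634 ≈ 0.195.

d(seq1,seq2) = 0.360, d(seq1,seq3) = 0.458, d(seq2,seq3) = 0.195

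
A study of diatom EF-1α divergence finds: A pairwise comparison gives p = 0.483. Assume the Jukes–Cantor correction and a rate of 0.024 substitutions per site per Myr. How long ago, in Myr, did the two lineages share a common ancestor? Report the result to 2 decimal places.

d = −(3/4) ln(1 − 4p/3) = −0.75 ln(1 − 0.644) = −0.75 ln(0.356)
  = −0.75 × (-1.032825) = 0.774619 substitutions/site.
Under a molecular clock d = 2μt, so t = d/(2μ) = 0.774619 / (2 × 0.024) = 16.14 Myr.

16.14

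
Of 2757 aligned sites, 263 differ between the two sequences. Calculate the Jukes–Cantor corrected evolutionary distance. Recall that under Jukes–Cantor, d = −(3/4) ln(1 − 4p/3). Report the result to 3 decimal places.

p = 263/2757 ≈ 0.095394.
d = −(3/4) ln(1 − 4p/3) = −0.75 ln(1 − 0.127192) = −0.75 ln(0.872808)
  = −0.75 × (-0.136040) = 0.102030 substitutions/site.

0.102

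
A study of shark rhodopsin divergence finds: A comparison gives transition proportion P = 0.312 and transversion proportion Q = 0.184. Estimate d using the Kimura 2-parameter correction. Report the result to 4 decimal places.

0.9398

Under the Kimura two-parameter model, d = −½ ln(1 − 2P − Q) − ¼ ln(1 − 2Q).
1 − 2P − Q = 0.192, giving −½ ln(0.192) = 0.825130.
1 − 2Q = 0.632, giving −¼ ln(0.632) = 0.114716.
d = 0.825130 + 0.114716 = 0.939846.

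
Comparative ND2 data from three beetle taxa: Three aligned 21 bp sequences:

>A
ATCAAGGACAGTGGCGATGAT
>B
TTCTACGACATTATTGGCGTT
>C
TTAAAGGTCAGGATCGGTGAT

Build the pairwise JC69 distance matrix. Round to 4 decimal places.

d(A,B) = 0.7557, d(A,C) = 0.4408, d(B,C) = 0.6355

A–B: 10/21 sites differ → p ≈ 0.47619, d = −0.75 ln(1 − 0.63492) = 0.755729 ≈ 0.7557.
A–C: 7/21 sites differ → p ≈ 0.333333, d = −0.75 ln(1 − 0.444444) = 0.440839 ≈ 0.4408.
B–C: 9/21 sites differ → p ≈ 0.428571, d = −0.75 ln(1 − 0.571428) = 0.635472 ≈ 0.6355.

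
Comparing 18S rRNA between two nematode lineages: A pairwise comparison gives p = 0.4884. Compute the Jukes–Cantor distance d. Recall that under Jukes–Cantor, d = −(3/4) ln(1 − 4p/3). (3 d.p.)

0.790

d = −(3/4) ln(1 − 4p/3) = −0.75 ln(1 − 0.6512) = −0.75 ln(0.3488)
  = −0.75 × (-1.053257) = 0.789943 substitutions/site.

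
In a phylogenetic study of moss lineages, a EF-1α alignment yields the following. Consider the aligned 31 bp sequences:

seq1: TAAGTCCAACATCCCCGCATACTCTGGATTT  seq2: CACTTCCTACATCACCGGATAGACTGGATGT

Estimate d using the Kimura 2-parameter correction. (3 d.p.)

Of 31 sites, 1 differences are transitions and 8 are transversions, so P = 1/31 ≈ 0.032258 and Q = 8/31 ≈ 0.258065.
Under the Kimura two-parameter model, d = −½ ln(1 − 2P − Q) − ¼ ln(1 − 2Q).
1 − 2P − Q = 0.677419, giving −½ ln(0.677419) = 0.194733.
1 − 2Q = 0.48387, giving −¼ ln(0.48387) = 0.181485.
d = 0.194733 + 0.181485 = 0.376218.

0.376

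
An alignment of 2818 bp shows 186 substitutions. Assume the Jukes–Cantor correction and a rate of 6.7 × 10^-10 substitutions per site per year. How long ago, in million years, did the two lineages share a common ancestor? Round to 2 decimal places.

p = 186/2818 ≈ 0.066004.
d = −(3/4) ln(1 − 4p/3) = −0.75 ln(1 − 0.088005) = −0.75 ln(0.911995)
  = −0.75 × (-0.092121) = 0.069091 substitutions/site.
Under a molecular clock d = 2μt, so t = d/(2μ) = 0.069091 / (2 × 6.7 × 10^-10) = 51.56 million years.

51.56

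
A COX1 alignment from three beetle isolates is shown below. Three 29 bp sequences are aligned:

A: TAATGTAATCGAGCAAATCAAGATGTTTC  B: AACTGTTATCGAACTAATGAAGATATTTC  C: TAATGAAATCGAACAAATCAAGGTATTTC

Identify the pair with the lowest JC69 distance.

A and C

A–B: 7/29 differ, p = 0.241, d = 0.291.
A–C: 4/29 differ, p = 0.138, d = 0.152.
B–C: 7/29 differ, p = 0.241, d = 0.291.
The smallest distance is between A and C.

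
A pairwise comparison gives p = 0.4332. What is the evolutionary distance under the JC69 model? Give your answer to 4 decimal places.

d = −(3/4) ln(1 − 4p/3) = −0.75 ln(1 − 0.5776) = −0.75 ln(0.4224)
  = −0.75 × (-0.861803) = 0.646352 substitutions/site.

0.6464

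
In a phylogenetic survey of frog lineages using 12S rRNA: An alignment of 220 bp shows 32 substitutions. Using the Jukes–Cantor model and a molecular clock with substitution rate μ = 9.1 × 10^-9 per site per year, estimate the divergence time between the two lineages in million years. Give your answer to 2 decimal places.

8.88

p = 32/220 ≈ 0.145455.
d = −(3/4) ln(1 − 4p/3) = −0.75 ln(1 − 0.19394) = −0.75 ln(0.80606)
  = −0.75 × (-0.215597) = 0.161698 substitutions/site.
Under a molecular clock d = 2μt, so t = d/(2μ) = 0.161698 / (2 × 9.1 × 10^-9) = 8.88 million years.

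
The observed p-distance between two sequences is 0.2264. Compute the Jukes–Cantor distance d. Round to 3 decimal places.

0.270

d = −(3/4) ln(1 − 4p/3) = −0.75 ln(1 − 0.301867) = −0.75 ln(0.698133)
  = −0.75 × (-0.359346) = 0.269510 substitutions/site.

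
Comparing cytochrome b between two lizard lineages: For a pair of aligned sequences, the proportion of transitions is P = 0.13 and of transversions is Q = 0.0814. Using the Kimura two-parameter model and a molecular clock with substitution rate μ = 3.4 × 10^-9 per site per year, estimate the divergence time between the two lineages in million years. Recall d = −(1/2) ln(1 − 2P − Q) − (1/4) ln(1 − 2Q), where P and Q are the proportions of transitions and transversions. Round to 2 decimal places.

37.24

Under the Kimura two-parameter model, d = −½ ln(1 − 2P − Q) − ¼ ln(1 − 2Q).
1 − 2P − Q = 0.6586, giving −½ ln(0.6586) = 0.208819.
1 − 2Q = 0.8372, giving −¼ ln(0.8372) = 0.044423.
d = 0.208819 + 0.044423 = 0.253242.
Under a molecular clock d = 2μt, so t = d/(2μ) = 0.253242 / (2 × 3.4 × 10^-9) = 37.24 million years.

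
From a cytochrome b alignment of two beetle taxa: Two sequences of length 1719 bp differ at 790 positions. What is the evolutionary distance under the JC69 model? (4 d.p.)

0.7115

p = 790/1719 ≈ 0.45957.
d = −(3/4) ln(1 − 4p/3) = −0.75 ln(1 − 0.61276) = −0.75 ln(0.38724)
  = −0.75 × (-0.948711) = 0.711533 substitutions/site.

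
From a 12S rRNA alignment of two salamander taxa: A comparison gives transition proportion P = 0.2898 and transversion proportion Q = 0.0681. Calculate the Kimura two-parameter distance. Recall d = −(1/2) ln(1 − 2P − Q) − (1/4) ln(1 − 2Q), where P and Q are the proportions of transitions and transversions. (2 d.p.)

0.56

Under the Kimura two-parameter model, d = −½ ln(1 − 2P − Q) − ¼ ln(1 − 2Q).
1 − 2P − Q = 0.3523, giving −½ ln(0.3523) = 0.521636.
1 − 2Q = 0.8638, giving −¼ ln(0.8638) = 0.036604.
d = 0.521636 + 0.036604 = 0.558240.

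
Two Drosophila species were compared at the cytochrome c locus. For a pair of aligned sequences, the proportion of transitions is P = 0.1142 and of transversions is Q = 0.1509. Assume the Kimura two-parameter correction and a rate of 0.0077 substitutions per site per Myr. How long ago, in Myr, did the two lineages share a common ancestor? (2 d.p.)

Under the Kimura two-parameter model, d = −½ ln(1 − 2P − Q) − ¼ ln(1 − 2Q).
1 − 2P − Q = 0.6207, giving −½ ln(0.6207) = 0.238454.
1 − 2Q = 0.6982, giving −¼ ln(0.6982) = 0.089812.
d = 0.238454 + 0.089812 = 0.328266.
Under a molecular clock d = 2μt, so t = d/(2μ) = 0.328266 / (2 × 0.0077) = 21.32 Myr.

21.32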